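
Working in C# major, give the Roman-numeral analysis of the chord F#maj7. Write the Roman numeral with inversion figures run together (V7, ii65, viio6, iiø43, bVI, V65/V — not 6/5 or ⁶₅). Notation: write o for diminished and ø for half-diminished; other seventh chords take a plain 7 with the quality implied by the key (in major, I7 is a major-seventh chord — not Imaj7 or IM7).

IV7

The pitches F#-A#-C#-E# form a major seventh chord rooted on F#.
In C# major, F# is the subdominant; the diatonic major seventh chord there is IV7.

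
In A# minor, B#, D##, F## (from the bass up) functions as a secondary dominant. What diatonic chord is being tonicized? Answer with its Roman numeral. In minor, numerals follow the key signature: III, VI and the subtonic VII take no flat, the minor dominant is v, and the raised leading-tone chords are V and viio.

V

The chord is a major triad on B#.
A dominant resolves down a perfect fifth: B# → E#. In A# minor, E# is scale degree 5, i.e. V.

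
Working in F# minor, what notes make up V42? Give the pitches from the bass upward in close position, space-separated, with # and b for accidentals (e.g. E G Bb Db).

B C# E# G#

In F# minor, scale degree 5 is C#. The dominant is major (leading tone raised), so V is a dominant seventh chord.
That chord is spelled C#-E#-G#-B.
The figured bass 42 indicates third inversion, placing the seventh (B) in the bass: B-C#-E#-G#.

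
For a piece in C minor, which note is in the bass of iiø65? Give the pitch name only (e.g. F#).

iiø in C minor has root D; the chord is D-F-Ab-C.
The figure 65 means first inversion — the third is in the bass.

F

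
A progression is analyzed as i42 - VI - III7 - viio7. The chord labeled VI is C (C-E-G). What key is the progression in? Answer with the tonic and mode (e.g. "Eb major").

E minor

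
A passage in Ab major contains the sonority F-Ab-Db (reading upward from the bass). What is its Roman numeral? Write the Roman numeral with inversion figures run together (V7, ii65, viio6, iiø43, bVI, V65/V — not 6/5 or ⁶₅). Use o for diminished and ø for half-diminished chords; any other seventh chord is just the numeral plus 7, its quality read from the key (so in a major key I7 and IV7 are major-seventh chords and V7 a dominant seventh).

The pitches Db-F-Ab form a major triad rooted on Db.
In Ab major, Db is the subdominant; the diatonic major triad there is IV.
With F in the bass the chord is in first inversion, so the figured bass is 6.

IV6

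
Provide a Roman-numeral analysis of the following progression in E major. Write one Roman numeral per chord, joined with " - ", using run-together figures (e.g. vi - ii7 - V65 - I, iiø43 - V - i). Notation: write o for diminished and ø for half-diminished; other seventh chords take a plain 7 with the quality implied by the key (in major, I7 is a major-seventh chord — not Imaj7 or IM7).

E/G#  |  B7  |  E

I6 - V7 - I

E/G#: root E is the tonic; major triad there is I6.
B7: root B is the dominant; dominant seventh chord there is V7.
E has root E, degree 1 in E major, so I.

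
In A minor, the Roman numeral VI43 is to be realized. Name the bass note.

C

VI in A minor has root F; the chord is F-A-C-E.
The figure 43 means second inversion — the fifth is in the bass.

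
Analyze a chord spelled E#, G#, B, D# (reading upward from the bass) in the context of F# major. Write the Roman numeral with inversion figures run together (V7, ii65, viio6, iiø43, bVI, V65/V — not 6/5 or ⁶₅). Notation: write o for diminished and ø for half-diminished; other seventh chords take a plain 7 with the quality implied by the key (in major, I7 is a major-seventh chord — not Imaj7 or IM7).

The pitches E#-G#-B-D# form a half-diminished seventh chord rooted on E#.
E# is scale degree 7 in F# major, and a half-diminished seventh chord on that degree is written viiø7.

viiø7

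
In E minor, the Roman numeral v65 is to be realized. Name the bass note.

v in E minor has root B; the chord is B-D-F#-A.
The figure 65 means first inversion — the third is in the bass.

D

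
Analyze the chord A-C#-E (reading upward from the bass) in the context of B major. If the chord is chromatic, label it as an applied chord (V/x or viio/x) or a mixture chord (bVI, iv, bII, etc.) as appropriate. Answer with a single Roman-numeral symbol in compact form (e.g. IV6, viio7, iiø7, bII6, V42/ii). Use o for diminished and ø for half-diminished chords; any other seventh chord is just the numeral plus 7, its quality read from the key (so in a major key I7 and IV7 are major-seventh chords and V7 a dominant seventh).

bVII

The pitches A-C#-E form a major triad rooted on A.
A is the lowered seventh degree of B major (diatonic 7 would be A#). This is a major triad on the lowered seventh degree (the subtonic), borrowed from the parallel minor.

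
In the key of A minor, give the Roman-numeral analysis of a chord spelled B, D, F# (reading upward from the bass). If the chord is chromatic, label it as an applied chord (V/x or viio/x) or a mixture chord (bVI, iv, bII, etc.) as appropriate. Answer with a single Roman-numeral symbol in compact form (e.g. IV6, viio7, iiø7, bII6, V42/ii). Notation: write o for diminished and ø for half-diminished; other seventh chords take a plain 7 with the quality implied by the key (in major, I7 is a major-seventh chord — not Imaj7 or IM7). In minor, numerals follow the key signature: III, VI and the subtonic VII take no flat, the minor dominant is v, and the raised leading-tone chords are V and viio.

The pitches B-D-F# form a minor triad rooted on B.
B is the second degree of A minor. This is the minor supertonic, borrowed from the parallel major (the Dorian ii).

ii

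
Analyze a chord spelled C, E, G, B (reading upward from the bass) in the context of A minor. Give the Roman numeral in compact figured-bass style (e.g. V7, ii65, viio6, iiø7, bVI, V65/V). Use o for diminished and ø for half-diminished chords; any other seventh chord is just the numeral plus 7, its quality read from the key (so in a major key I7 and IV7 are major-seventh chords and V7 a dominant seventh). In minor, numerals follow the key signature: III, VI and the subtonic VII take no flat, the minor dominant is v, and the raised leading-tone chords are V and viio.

III7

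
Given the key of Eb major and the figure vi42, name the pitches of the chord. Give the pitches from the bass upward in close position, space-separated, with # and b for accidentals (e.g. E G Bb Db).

Bb C Eb G

The numeral's case and figure indicate a minor seventh chord. In Eb major its root, scale degree 6, is C.
That chord is spelled C-Eb-G-Bb.
With the 42 figure the chord is in third inversion; from the bass Bb upward in close position it reads Bb-C-Eb-G.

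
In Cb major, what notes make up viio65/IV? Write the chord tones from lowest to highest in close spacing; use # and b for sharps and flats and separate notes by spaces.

Gb Bbb Dbb Eb

viio65/IV is a secondary leading-tone chord. The target IV is Fb in Cb major; the applied chord is rooted a semitone below, on Eb.
Building a fully diminished seventh chord on Eb gives Eb-Gb-Bbb-Dbb.
With the 65 figure the chord is in first inversion; from the bass Gb upward in close position it reads Gb-Bbb-Dbb-Eb.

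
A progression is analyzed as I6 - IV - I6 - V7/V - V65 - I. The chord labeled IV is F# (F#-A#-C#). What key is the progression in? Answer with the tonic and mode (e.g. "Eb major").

C# major

The anchor chord is a major triad on F#, labeled IV.
Counting down 3 scale steps from F# places the tonic on C#; a major triad on degree 4 is diatonic only in major.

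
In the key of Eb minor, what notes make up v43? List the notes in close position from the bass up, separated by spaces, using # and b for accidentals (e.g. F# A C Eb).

In Eb minor, the dominant is Bb, and the diatonic chord built there is a minor seventh chord.
That chord is spelled Bb-Db-F-Ab.
The figured bass 43 indicates second inversion, placing the fifth (F) in the bass: F-Ab-Bb-Db.

F Ab Bb Db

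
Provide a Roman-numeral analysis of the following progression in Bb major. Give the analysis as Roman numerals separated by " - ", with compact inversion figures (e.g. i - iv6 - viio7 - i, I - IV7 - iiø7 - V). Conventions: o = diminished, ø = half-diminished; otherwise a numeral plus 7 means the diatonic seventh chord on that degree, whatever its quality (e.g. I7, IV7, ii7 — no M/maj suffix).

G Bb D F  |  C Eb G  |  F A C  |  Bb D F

G-Bb-D-F has root G, degree 6 in Bb major, so vi7.
C-Eb-G: root C is the supertonic; minor triad there is ii.
F-A-C has root F, degree 5 in Bb major, so V.
Bb-D-F has root Bb, degree 1 in Bb major, so I.

vi7 - ii - V - I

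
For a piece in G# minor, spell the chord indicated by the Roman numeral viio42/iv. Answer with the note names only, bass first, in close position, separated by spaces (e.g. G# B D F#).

viio42/iv is a secondary leading-tone chord. The target iv is C# in G# minor; the applied chord is rooted a semitone below, on B#.
Building a fully diminished seventh chord on B# gives B#-D#-F#-A.
The figured bass 42 indicates third inversion, placing the seventh (A) in the bass: A-B#-D#-F#.

A B# D# F#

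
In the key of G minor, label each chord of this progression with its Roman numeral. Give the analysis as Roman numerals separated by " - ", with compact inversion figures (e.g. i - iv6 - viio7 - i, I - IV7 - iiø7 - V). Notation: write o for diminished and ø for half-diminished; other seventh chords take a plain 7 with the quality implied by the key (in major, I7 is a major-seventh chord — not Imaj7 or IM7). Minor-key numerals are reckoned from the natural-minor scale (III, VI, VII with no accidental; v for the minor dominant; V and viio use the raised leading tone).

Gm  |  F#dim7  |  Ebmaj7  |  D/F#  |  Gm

Gm: minor triad on G = scale degree 1 → i.
F#dim7 has root F#, degree 7 in G minor, so viio7.
Ebmaj7 has root Eb, degree 6 in G minor, so VI7.
D/F# has root D, degree 5 in G minor, so V6.
Gm: minor triad on G = scale degree 1 → i.

i - viio7 - VI7 - V6 - i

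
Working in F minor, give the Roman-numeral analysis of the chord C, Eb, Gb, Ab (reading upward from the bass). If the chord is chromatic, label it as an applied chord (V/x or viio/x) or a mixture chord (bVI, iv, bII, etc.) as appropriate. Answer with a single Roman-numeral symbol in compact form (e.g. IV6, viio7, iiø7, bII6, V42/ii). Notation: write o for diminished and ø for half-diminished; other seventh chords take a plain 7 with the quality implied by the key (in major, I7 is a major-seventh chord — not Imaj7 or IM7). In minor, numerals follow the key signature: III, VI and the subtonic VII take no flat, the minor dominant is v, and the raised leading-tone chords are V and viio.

The pitches Ab-C-Eb-Gb form a dominant seventh chord rooted on Ab.
Ab is not a diatonic chord root with this quality in F minor, but it lies a perfect fifth above Db (VI), so the chord functions as an applied dominant of VI.
With C in the bass the chord is in first inversion, so the figured bass is 65.

V65/VI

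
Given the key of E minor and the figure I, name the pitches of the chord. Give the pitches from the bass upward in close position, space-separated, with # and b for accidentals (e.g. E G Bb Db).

E G# B

I is the major tonic (Picardy third), borrowed from the parallel major. In E minor that root is E.
So the chord is E-G#-B, a major triad.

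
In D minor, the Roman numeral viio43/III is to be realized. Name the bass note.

Bb

The applied chord viio43/III is rooted on E: E-G-Bb-Db.
The figure 43 means second inversion — the fifth is in the bass.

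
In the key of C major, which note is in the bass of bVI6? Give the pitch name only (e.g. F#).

C

bVI in C major has root Ab; the chord is Ab-C-Eb.
The figure 6 means first inversion — the third is in the bass.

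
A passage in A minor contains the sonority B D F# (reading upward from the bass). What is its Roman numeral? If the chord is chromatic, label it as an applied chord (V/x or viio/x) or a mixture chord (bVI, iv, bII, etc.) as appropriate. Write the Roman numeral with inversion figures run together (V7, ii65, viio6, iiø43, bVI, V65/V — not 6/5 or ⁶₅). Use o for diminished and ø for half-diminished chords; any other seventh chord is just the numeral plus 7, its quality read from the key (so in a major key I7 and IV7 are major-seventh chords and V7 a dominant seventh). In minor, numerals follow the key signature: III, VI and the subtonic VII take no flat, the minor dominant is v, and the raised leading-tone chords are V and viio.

ii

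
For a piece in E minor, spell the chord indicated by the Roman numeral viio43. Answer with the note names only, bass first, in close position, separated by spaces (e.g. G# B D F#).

A C D# F#

In E minor, the leading-tone chord is built on the raised seventh degree, D#.
Stacking thirds from D# gives D#-F#-A-C.
The figured bass 43 indicates second inversion, placing the fifth (A) in the bass: A-C-D#-F#.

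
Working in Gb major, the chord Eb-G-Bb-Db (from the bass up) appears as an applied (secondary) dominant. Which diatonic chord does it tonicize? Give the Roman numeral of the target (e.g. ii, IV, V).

ii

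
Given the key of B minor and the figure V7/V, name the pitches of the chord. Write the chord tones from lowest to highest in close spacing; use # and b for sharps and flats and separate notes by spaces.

V7/V is a secondary dominant — the dominant seventh of V. V in B minor is F#, so the applied chord's root is C#, a perfect fifth above.
Building a dominant seventh chord on C# gives C#-E#-G#-B.

C# E# G# B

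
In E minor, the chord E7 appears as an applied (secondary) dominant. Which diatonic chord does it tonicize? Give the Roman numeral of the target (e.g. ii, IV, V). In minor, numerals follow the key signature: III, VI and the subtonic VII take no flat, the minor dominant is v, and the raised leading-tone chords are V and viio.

iv

The chord is a dominant seventh chord on E.
A dominant resolves down a perfect fifth: E → A. In E minor, A is scale degree 4, i.e. iv.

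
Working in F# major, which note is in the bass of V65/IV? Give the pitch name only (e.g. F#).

The applied chord V65/IV is rooted on F#: F#-A#-C#-E.
The figure 65 means first inversion — the third is in the bass.

A#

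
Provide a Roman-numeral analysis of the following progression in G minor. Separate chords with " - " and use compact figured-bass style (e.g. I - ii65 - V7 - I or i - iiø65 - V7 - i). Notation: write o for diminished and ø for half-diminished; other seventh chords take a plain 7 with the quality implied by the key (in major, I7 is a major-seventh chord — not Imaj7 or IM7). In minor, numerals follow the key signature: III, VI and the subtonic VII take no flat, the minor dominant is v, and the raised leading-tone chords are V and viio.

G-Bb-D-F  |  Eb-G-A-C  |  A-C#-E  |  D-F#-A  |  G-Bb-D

i7 - iiø43 - V/V - V - i

G-Bb-D-F has root G, degree 1 in G minor, so i7.
Eb-G-A-C has root A, degree 2 in G minor, so iiø43.
A-C#-E: a major triad on A, the applied dominant of V → V/V.
D-F#-A has root D, degree 5 in G minor, so V.
G-Bb-D has root G, degree 1 in G minor, so i.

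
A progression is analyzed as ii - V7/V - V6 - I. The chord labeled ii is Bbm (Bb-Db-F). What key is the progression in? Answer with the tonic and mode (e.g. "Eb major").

Ab major

ii is given as Bb-Db-F — a minor triad with root Bb.
If Bb is scale degree 2 and the mode makes that degree carry a minor triad, the tonic is Ab and the mode is major.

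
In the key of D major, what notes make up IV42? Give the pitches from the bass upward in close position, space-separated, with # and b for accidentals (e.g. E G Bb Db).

In D major, scale degree 4 is G, and the diatonic chord built there is a major seventh chord.
That chord is spelled G-B-D-F#.
With the 42 figure the chord is in third inversion; from the bass F# upward in close position it reads F#-G-B-D.

F# G B D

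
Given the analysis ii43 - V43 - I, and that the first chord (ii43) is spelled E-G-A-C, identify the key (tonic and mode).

G major

The anchor chord is a minor seventh chord on A, labeled ii43.
ii43 on A implies A is the supertonic; that puts the tonic at G, and the lowercase numeral fits major mode.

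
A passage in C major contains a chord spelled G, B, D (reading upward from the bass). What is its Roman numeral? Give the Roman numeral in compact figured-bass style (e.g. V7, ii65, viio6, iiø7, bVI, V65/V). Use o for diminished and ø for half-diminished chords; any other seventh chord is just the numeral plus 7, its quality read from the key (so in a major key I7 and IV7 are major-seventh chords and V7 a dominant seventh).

Stacked in thirds the chord is G-B-D: a major triad on G.
G is scale degree 5 in C major, and a major triad on that degree is written V.

V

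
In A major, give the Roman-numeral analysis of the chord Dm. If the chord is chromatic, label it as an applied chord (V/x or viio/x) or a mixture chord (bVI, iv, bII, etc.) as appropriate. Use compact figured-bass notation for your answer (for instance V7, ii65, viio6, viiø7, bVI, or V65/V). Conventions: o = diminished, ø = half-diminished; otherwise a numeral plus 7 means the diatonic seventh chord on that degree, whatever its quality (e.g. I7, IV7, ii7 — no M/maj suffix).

iv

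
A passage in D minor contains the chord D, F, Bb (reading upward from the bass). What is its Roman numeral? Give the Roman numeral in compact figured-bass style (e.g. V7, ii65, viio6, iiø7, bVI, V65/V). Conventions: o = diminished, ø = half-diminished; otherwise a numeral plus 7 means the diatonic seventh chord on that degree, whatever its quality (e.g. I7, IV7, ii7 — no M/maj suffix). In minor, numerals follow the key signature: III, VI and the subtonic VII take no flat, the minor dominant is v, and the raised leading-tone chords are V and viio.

Stacked in thirds the chord is Bb-D-F: a major triad on Bb.
In D minor, Bb is the submediant; the diatonic major triad there is VI.
With D in the bass the chord is in first inversion, so the figured bass is 6.

VI6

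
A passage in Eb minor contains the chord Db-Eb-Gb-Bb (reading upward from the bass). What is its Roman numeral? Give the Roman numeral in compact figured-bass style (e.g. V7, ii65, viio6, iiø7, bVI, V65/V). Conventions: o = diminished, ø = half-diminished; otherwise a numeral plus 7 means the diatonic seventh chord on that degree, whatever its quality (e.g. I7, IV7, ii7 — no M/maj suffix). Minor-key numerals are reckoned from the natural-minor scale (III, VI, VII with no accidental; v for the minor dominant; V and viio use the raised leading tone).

Stacked in thirds the chord is Eb-Gb-Bb-Db: a minor seventh chord on Eb.
Eb is scale degree 1 in Eb minor, and a minor seventh chord on that degree is written i7.
With Db in the bass the chord is in third inversion, so the figured bass is 42.

i42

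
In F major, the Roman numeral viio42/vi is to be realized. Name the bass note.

Bb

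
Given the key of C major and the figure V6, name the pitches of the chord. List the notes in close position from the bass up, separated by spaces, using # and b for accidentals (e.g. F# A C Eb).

In C major, the fifth degree is G, and the diatonic chord built there is a major triad.
That chord is spelled G-B-D.
The figured bass 6 indicates first inversion, placing the third (B) in the bass: B-D-G.

B D G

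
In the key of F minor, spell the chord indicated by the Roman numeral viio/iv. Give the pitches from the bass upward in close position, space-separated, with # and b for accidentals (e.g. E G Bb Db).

viio/iv is a secondary leading-tone chord. The target iv is Bb in F minor; the applied chord is rooted a semitone below, on A.
Building a diminished triad on A gives A-C-Eb.

A C Eb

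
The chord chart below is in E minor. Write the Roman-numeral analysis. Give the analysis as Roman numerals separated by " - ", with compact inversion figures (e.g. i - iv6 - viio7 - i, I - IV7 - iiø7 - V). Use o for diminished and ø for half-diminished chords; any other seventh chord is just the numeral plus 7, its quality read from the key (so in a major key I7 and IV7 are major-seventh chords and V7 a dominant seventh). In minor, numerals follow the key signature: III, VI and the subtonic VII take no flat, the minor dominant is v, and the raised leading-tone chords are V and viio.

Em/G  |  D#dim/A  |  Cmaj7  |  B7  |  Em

Em/G: root E is the tonic; minor triad there is i6.
D#dim/A: root D# is the leading tone; diminished triad there is viio64.
Cmaj7: root C is the submediant; major seventh chord there is VI7.
B7 has root B, degree 5 in E minor, so V7.
Em: minor triad on E = scale degree 1 → i.

i6 - viio64 - VI7 - V7 - i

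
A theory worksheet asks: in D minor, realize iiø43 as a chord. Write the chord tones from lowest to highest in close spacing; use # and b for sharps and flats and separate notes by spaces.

Bb D E G

The numeral's case and figure indicate a half-diminished seventh chord. In D minor its root, scale degree 2, is E.
That chord is spelled E-G-Bb-D.
With the 43 figure the chord is in second inversion; from the bass Bb upward in close position it reads Bb-D-E-G.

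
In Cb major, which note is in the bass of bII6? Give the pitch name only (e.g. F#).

bII in Cb major has root Dbb; the chord is Dbb-Fb-Abb.
The figure 6 means first inversion — the third is in the bass.

Fb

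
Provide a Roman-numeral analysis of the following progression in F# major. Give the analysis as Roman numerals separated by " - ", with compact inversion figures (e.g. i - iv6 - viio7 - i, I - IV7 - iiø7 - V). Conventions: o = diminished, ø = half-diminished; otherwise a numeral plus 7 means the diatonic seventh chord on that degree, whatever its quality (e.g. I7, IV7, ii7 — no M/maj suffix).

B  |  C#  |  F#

IV - V - I

B has root B, degree 4 in F# major, so IV.
C#: root C# is the dominant; major triad there is V.
F#: root F# is the tonic; major triad there is I.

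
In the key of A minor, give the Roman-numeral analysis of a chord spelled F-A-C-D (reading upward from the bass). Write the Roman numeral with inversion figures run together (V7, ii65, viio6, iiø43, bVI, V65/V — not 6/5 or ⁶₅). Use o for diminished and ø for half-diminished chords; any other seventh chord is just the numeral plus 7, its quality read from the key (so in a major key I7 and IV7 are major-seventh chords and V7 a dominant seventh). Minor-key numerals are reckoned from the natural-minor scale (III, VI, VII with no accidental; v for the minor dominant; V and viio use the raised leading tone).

iv65

The pitches D-F-A-C form a minor seventh chord rooted on D.
In A minor, D is the subdominant; the diatonic minor seventh chord there is iv7.
With F in the bass the chord is in first inversion, so the figured bass is 65.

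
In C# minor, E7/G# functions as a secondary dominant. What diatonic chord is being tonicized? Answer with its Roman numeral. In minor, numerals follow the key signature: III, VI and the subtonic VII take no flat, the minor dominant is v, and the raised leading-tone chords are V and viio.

VI

The chord is a dominant seventh chord on E.
A dominant resolves down a perfect fifth: E → A. In C# minor, A is scale degree 6, i.e. VI.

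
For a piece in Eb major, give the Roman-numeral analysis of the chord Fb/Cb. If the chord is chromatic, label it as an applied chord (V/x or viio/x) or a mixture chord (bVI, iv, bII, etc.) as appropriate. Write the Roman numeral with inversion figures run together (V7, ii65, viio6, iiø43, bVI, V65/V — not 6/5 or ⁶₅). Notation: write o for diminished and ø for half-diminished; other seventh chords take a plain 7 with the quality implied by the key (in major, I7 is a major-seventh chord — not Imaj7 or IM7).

bII64

The pitches Fb-Ab-Cb form a major triad rooted on Fb.
Fb is the lowered second degree of Eb major (diatonic 2 would be F). This is the Neapolitan chord — a major triad on the lowered second degree.
With Cb in the bass the chord is in second inversion, so the figured bass is 64.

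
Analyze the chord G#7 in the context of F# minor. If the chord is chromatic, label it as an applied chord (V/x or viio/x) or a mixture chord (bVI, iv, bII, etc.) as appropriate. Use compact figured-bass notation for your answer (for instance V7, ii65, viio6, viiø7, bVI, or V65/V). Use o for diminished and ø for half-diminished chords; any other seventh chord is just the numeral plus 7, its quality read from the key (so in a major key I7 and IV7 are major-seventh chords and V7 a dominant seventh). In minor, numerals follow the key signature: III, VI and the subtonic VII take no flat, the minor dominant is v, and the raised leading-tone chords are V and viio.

Stacked in thirds the chord is G#-B#-D#-F#: a dominant seventh chord on G#.
G# is not a diatonic chord root with this quality in F# minor, but it lies a perfect fifth above C# (V), so the chord functions as an applied dominant of V.

V7/V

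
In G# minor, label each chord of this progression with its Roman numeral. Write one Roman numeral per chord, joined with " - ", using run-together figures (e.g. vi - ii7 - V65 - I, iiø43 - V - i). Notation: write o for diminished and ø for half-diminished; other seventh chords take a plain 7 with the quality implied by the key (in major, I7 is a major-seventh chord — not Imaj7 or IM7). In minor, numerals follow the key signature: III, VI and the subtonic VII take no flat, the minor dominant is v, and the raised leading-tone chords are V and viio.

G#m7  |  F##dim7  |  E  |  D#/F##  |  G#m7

i7 - viio7 - VI - V6 - i7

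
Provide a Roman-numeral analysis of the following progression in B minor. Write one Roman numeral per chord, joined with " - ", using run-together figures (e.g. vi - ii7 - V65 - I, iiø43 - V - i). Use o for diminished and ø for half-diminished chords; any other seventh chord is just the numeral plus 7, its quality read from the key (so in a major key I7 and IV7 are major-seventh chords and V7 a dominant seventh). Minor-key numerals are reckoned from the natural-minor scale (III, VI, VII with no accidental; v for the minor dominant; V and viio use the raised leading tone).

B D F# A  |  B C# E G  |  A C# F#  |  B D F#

B-D-F#-A: root B is the tonic; minor seventh chord there is i7.
B-C#-E-G: half-diminished seventh chord on C# = scale degree 2 → iiø42.
A-C#-F# has root F#, degree 5 in B minor, so v6.
B-D-F#: root B is the tonic; minor triad there is i.

i7 - iiø42 - v6 - i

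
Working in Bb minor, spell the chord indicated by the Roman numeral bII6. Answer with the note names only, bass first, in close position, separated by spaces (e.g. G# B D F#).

Scale degree 2 in Bb minor is C; lowering it a half step gives Cb. bII6 is the Neapolitan sixth — a major triad on the lowered second degree, here in its customary first inversion.
So the chord is Cb-Eb-Gb.
The figured bass 6 indicates first inversion, placing the third (Eb) in the bass: Eb-Gb-Cb.

Eb Gb Cb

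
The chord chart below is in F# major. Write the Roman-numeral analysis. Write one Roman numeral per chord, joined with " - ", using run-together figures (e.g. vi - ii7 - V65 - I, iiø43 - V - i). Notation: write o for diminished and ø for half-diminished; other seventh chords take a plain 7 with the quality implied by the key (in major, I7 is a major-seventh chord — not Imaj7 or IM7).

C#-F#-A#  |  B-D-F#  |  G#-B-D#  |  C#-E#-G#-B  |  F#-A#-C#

C#-F#-A#: major triad on F# = scale degree 1 → I64.
B-D-F# is non-diatonic — iv, a mixture chord from F# minor.
G#-B-D#: root G# is the supertonic; minor triad there is ii.
C#-E#-G#-B: root C# is the dominant; dominant seventh chord there is V7.
F#-A#-C#: root F# is the tonic; major triad there is I.

I64 - iv - ii - V7 - I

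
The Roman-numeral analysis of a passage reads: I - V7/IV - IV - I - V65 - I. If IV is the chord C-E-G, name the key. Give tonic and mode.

The chord C is a major triad rooted on C; its label is IV.
Counting down 3 scale steps from C places the tonic on G; a major triad on degree 4 is diatonic only in major.

G major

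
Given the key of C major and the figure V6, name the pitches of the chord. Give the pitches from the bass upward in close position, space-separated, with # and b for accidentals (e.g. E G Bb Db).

B D G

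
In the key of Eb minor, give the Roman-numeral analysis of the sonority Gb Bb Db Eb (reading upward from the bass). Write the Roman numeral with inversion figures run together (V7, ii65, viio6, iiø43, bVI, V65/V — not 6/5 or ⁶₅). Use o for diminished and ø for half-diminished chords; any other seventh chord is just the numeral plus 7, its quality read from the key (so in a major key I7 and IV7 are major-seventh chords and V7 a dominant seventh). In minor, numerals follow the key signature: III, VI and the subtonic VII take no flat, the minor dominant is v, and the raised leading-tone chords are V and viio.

i65

The pitches Eb-Gb-Bb-Db form a minor seventh chord rooted on Eb.
Eb is scale degree 1 in Eb minor, and a minor seventh chord on that degree is written i7.
With Gb in the bass the chord is in first inversion, so the figured bass is 65.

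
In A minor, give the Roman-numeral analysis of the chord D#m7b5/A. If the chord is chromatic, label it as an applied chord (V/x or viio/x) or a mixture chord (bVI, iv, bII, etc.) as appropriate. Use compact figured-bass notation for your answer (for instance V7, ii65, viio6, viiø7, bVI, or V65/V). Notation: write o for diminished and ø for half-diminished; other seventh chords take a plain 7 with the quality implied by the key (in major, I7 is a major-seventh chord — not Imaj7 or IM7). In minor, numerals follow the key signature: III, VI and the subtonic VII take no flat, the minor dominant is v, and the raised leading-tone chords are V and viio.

Stacked in thirds the chord is D#-F#-A-C#: a half-diminished seventh chord on D#.
D# sits a half step below E (V in A minor); a diminished chord there is the applied leading-tone chord of V.
With A in the bass the chord is in second inversion, so the figured bass is 43.

viiø43/V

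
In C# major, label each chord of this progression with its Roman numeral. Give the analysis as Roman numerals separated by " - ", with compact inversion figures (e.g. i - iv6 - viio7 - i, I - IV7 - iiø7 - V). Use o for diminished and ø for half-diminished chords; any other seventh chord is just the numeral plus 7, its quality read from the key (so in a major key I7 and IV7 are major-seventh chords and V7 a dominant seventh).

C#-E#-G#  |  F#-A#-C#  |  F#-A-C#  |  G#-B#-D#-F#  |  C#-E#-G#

C#-E#-G# has root C#, degree 1 in C# major, so I.
F#-A#-C#: root F# is the subdominant; major triad there is IV.
F#-A-C#: minor triad on F# — chromatic; iv (borrowed from the parallel minor).
G#-B#-D#-F# has root G#, degree 5 in C# major, so V7.
C#-E#-G#: root C# is the tonic; major triad there is I.

I - IV - iv - V7 - I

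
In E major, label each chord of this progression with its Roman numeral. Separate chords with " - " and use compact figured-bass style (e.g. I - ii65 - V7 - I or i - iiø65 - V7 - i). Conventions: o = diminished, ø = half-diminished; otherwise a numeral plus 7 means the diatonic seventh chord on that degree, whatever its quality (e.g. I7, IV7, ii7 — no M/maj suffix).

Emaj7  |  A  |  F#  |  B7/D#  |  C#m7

I7 - IV - V/V - V65 - vi7

Emaj7: major seventh chord on E = scale degree 1 → I7.
A has root A, degree 4 in E major, so IV.
F# is the secondary dominant of V (major triad on F#): V/V.
B7/D# has root B, degree 5 in E major, so V65.
C#m7: root C# is the submediant; minor seventh chord there is vi7.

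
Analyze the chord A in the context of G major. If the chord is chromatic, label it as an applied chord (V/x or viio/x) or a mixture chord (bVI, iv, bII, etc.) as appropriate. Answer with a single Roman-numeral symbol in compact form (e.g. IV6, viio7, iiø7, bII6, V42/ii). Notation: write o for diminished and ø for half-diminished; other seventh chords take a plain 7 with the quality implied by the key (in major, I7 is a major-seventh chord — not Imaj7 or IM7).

Stacked in thirds the chord is A-C#-E: a major triad on A.
A is not a diatonic chord root with this quality in G major, but it lies a perfect fifth above D (V), so the chord functions as an applied dominant of V.

V/V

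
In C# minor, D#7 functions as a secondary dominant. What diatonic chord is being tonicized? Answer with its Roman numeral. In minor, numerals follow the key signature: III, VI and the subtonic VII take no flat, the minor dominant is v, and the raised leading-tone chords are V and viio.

V

The chord is a dominant seventh chord on D#.
A dominant resolves down a perfect fifth: D# → G#. In C# minor, G# is scale degree 5, i.e. V.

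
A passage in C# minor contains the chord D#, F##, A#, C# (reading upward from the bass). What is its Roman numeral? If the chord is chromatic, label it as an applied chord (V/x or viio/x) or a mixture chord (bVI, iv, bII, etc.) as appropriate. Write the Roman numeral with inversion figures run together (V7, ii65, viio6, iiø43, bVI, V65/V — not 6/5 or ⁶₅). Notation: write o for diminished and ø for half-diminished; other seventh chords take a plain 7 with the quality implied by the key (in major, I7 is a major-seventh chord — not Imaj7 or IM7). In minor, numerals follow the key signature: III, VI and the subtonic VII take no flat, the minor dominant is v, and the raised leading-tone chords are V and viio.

V7/V

The pitches D#-F##-A#-C# form a dominant seventh chord rooted on D#.
D# is not a diatonic chord root with this quality in C# minor, but it lies a perfect fifth above G# (V), so the chord functions as an applied dominant of V.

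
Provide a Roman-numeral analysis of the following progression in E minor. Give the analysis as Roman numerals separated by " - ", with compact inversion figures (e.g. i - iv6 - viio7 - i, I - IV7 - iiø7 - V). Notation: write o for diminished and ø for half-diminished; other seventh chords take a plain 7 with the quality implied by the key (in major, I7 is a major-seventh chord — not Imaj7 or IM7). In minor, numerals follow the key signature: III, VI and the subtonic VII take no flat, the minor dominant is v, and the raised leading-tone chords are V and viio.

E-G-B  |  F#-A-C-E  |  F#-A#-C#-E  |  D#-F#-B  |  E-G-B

E-G-B: root E is the tonic; minor triad there is i.
F#-A-C-E has root F#, degree 2 in E minor, so iiø7.
F#-A#-C#-E is the secondary dominant of V (dominant seventh chord on F#): V7/V.
D#-F#-B: root B is the dominant; major triad there is V6.
E-G-B: minor triad on E = scale degree 1 → i.

i - iiø7 - V7/V - V6 - i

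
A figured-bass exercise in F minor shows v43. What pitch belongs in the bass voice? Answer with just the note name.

v in F minor has root C; the chord is C-Eb-G-Bb.
The figure 43 means second inversion — the fifth is in the bass.

G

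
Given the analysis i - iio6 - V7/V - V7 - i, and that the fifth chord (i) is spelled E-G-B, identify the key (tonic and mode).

E minor

The chord Em is a minor triad rooted on E; its label is i.
If E is scale degree 1 and the mode makes that degree carry a minor triad, the tonic is E and the mode is minor.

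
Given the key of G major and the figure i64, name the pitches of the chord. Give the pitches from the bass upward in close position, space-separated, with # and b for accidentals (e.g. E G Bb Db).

D G Bb

i64 is the minor tonic, borrowed from the parallel minor. In G major that root is G.
So the chord is G-Bb-D.
With the 64 figure the chord is in second inversion; from the bass D upward in close position it reads D-G-Bb.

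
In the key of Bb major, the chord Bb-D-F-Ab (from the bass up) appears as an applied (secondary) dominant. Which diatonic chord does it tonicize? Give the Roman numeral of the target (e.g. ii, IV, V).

The chord is a dominant seventh chord on Bb.
A dominant resolves down a perfect fifth: Bb → Eb. In Bb major, Eb is scale degree 4, i.e. IV.

IV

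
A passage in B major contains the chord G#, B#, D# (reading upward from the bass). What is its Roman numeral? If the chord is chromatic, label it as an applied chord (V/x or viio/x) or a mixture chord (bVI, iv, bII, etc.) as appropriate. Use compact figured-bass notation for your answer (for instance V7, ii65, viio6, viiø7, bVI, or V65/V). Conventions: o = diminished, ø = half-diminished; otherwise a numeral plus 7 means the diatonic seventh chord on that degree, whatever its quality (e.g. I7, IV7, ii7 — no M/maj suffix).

V/ii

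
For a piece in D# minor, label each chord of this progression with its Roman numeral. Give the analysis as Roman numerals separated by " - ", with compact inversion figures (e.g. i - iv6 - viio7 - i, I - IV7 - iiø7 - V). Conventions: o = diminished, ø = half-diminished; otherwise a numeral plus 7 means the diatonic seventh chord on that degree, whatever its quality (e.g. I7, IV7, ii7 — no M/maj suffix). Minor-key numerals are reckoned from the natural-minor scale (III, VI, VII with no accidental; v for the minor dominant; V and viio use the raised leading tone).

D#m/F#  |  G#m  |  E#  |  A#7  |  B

D#m/F# has root D#, degree 1 in D# minor, so i6.
G#m has root G#, degree 4 in D# minor, so iv.
E#: chromatic; E# is V of V, so V/V.
A#7 has root A#, degree 5 in D# minor, so V7.
B: major triad on B = scale degree 6 → VI.

i6 - iv - V/V - V7 - VI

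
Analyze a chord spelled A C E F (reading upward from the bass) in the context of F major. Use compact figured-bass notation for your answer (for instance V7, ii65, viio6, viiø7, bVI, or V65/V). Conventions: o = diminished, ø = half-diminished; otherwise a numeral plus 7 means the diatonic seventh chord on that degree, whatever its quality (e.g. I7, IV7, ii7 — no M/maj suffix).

Stacked in thirds the chord is F-A-C-E: a major seventh chord on F.
In F major, F is the tonic; the diatonic major seventh chord there is I7.
With A in the bass the chord is in first inversion, so the figured bass is 65.

I65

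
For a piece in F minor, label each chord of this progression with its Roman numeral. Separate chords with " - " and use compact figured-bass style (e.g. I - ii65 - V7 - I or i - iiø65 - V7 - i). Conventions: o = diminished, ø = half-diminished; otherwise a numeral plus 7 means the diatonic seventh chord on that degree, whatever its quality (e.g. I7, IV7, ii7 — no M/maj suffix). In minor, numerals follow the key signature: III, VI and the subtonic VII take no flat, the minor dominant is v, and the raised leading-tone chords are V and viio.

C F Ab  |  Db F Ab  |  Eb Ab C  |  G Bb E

C-F-Ab: root F is the tonic; minor triad there is i64.
Db-F-Ab: major triad on Db = scale degree 6 → VI.
Eb-Ab-C has root Ab, degree 3 in F minor, so III64.
G-Bb-E: root E is the leading tone; diminished triad there is viio6.

i64 - VI - III64 - viio6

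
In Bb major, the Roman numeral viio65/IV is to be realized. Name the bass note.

The applied chord viio65/IV is rooted on D: D-F-Ab-Cb.
The figure 65 means first inversion — the third is in the bass.

F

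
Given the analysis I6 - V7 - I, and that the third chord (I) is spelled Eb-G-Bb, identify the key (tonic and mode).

Eb major

The anchor chord is a major triad on Eb, labeled I.
If Eb is scale degree 1 and the mode makes that degree carry a major triad, the tonic is Eb and the mode is major.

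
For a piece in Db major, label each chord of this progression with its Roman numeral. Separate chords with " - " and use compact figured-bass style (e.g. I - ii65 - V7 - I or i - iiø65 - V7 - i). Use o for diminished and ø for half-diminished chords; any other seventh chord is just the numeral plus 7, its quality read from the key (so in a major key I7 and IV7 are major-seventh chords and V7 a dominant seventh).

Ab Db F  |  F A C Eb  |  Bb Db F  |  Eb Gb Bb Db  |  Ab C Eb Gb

I64 - V7/vi - vi - ii7 - V7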